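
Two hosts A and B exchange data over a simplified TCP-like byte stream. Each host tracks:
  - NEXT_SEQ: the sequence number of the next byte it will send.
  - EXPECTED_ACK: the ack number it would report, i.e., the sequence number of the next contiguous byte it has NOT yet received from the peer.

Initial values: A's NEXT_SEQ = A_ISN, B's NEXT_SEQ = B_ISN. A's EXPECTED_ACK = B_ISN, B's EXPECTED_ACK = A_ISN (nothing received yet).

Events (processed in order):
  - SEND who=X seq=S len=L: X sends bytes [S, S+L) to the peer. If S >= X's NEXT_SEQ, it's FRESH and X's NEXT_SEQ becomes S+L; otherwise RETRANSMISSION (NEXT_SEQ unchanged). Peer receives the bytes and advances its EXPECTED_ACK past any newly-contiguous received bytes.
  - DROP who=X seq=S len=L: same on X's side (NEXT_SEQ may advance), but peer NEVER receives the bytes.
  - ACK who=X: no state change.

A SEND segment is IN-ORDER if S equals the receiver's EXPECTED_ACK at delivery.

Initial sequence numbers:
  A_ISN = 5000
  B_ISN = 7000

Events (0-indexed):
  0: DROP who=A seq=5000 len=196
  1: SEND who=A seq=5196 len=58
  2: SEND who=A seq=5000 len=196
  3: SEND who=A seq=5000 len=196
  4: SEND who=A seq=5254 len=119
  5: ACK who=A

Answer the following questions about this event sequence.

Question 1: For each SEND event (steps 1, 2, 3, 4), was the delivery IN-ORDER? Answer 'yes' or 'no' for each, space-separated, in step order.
Step 1: SEND seq=5196 -> out-of-order
Step 2: SEND seq=5000 -> in-order
Step 3: SEND seq=5000 -> out-of-order
Step 4: SEND seq=5254 -> in-order

Answer: no yes no yes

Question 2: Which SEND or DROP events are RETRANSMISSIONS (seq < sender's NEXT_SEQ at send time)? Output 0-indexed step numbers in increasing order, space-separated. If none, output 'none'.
Step 0: DROP seq=5000 -> fresh
Step 1: SEND seq=5196 -> fresh
Step 2: SEND seq=5000 -> retransmit
Step 3: SEND seq=5000 -> retransmit
Step 4: SEND seq=5254 -> fresh

Answer: 2 3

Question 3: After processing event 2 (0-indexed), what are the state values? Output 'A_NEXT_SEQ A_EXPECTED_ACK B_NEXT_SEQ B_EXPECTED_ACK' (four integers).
After event 0: A_seq=5196 A_ack=7000 B_seq=7000 B_ack=5000
After event 1: A_seq=5254 A_ack=7000 B_seq=7000 B_ack=5000
After event 2: A_seq=5254 A_ack=7000 B_seq=7000 B_ack=5254

5254 7000 7000 5254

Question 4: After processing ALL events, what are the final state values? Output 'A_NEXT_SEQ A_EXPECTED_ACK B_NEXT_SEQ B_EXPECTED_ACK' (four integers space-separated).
Answer: 5373 7000 7000 5373

Derivation:
After event 0: A_seq=5196 A_ack=7000 B_seq=7000 B_ack=5000
After event 1: A_seq=5254 A_ack=7000 B_seq=7000 B_ack=5000
After event 2: A_seq=5254 A_ack=7000 B_seq=7000 B_ack=5254
After event 3: A_seq=5254 A_ack=7000 B_seq=7000 B_ack=5254
After event 4: A_seq=5373 A_ack=7000 B_seq=7000 B_ack=5373
After event 5: A_seq=5373 A_ack=7000 B_seq=7000 B_ack=5373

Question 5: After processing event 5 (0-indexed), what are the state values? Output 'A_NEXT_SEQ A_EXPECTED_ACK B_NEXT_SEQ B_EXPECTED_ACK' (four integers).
After event 0: A_seq=5196 A_ack=7000 B_seq=7000 B_ack=5000
After event 1: A_seq=5254 A_ack=7000 B_seq=7000 B_ack=5000
After event 2: A_seq=5254 A_ack=7000 B_seq=7000 B_ack=5254
After event 3: A_seq=5254 A_ack=7000 B_seq=7000 B_ack=5254
After event 4: A_seq=5373 A_ack=7000 B_seq=7000 B_ack=5373
After event 5: A_seq=5373 A_ack=7000 B_seq=7000 B_ack=5373

5373 7000 7000 5373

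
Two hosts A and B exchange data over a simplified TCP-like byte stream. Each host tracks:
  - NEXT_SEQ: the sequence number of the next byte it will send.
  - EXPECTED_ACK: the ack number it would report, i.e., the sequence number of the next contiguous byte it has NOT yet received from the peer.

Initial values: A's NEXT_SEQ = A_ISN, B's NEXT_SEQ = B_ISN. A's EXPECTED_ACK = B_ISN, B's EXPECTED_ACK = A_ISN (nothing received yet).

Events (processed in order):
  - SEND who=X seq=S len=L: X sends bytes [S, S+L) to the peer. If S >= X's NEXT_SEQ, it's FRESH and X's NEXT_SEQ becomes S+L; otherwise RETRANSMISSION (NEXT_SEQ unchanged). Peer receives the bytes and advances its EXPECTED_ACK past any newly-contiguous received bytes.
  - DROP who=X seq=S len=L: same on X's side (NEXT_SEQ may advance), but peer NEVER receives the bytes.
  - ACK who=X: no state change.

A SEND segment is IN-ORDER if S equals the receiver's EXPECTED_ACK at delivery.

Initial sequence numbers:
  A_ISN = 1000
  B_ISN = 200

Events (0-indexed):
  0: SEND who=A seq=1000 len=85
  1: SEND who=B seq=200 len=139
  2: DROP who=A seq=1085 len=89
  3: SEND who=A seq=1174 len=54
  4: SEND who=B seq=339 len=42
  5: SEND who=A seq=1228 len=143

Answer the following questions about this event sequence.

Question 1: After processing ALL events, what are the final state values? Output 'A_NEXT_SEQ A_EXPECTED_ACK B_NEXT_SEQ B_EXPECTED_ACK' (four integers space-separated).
After event 0: A_seq=1085 A_ack=200 B_seq=200 B_ack=1085
After event 1: A_seq=1085 A_ack=339 B_seq=339 B_ack=1085
After event 2: A_seq=1174 A_ack=339 B_seq=339 B_ack=1085
After event 3: A_seq=1228 A_ack=339 B_seq=339 B_ack=1085
After event 4: A_seq=1228 A_ack=381 B_seq=381 B_ack=1085
After event 5: A_seq=1371 A_ack=381 B_seq=381 B_ack=1085

Answer: 1371 381 381 1085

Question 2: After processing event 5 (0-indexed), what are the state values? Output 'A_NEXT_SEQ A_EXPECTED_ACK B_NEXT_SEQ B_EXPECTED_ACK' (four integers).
After event 0: A_seq=1085 A_ack=200 B_seq=200 B_ack=1085
After event 1: A_seq=1085 A_ack=339 B_seq=339 B_ack=1085
After event 2: A_seq=1174 A_ack=339 B_seq=339 B_ack=1085
After event 3: A_seq=1228 A_ack=339 B_seq=339 B_ack=1085
After event 4: A_seq=1228 A_ack=381 B_seq=381 B_ack=1085
After event 5: A_seq=1371 A_ack=381 B_seq=381 B_ack=1085

1371 381 381 1085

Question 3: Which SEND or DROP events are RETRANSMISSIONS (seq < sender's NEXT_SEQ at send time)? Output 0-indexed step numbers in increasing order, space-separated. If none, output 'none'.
Answer: none

Derivation:
Step 0: SEND seq=1000 -> fresh
Step 1: SEND seq=200 -> fresh
Step 2: DROP seq=1085 -> fresh
Step 3: SEND seq=1174 -> fresh
Step 4: SEND seq=339 -> fresh
Step 5: SEND seq=1228 -> fresh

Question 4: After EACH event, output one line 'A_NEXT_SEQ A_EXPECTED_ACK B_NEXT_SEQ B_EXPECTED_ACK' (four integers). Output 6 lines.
1085 200 200 1085
1085 339 339 1085
1174 339 339 1085
1228 339 339 1085
1228 381 381 1085
1371 381 381 1085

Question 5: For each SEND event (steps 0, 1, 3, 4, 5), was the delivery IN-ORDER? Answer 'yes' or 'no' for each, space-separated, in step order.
Step 0: SEND seq=1000 -> in-order
Step 1: SEND seq=200 -> in-order
Step 3: SEND seq=1174 -> out-of-order
Step 4: SEND seq=339 -> in-order
Step 5: SEND seq=1228 -> out-of-order

Answer: yes yes no yes no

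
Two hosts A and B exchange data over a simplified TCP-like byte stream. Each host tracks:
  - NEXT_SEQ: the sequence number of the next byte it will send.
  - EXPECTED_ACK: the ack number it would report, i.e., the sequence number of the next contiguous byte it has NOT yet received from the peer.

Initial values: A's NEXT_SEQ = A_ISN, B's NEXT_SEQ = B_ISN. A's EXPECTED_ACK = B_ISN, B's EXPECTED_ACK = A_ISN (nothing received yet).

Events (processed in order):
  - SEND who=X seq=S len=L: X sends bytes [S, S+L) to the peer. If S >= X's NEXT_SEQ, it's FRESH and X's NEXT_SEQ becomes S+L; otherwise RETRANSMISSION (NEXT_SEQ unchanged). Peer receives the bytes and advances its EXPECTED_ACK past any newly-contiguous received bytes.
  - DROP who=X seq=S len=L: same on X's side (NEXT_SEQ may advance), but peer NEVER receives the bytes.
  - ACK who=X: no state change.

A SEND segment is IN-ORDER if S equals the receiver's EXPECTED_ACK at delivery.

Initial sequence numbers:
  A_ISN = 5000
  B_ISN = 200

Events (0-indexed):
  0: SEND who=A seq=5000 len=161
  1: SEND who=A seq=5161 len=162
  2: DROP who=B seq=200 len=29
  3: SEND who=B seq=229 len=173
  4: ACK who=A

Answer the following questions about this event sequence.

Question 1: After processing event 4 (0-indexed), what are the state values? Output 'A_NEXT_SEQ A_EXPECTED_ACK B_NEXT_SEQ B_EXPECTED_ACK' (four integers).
After event 0: A_seq=5161 A_ack=200 B_seq=200 B_ack=5161
After event 1: A_seq=5323 A_ack=200 B_seq=200 B_ack=5323
After event 2: A_seq=5323 A_ack=200 B_seq=229 B_ack=5323
After event 3: A_seq=5323 A_ack=200 B_seq=402 B_ack=5323
After event 4: A_seq=5323 A_ack=200 B_seq=402 B_ack=5323

5323 200 402 5323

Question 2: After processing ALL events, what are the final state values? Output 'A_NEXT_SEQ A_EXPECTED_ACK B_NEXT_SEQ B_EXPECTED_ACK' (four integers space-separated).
After event 0: A_seq=5161 A_ack=200 B_seq=200 B_ack=5161
After event 1: A_seq=5323 A_ack=200 B_seq=200 B_ack=5323
After event 2: A_seq=5323 A_ack=200 B_seq=229 B_ack=5323
After event 3: A_seq=5323 A_ack=200 B_seq=402 B_ack=5323
After event 4: A_seq=5323 A_ack=200 B_seq=402 B_ack=5323

Answer: 5323 200 402 5323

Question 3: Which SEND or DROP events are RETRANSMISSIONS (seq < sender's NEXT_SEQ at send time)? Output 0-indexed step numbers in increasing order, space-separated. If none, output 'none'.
Step 0: SEND seq=5000 -> fresh
Step 1: SEND seq=5161 -> fresh
Step 2: DROP seq=200 -> fresh
Step 3: SEND seq=229 -> fresh

Answer: none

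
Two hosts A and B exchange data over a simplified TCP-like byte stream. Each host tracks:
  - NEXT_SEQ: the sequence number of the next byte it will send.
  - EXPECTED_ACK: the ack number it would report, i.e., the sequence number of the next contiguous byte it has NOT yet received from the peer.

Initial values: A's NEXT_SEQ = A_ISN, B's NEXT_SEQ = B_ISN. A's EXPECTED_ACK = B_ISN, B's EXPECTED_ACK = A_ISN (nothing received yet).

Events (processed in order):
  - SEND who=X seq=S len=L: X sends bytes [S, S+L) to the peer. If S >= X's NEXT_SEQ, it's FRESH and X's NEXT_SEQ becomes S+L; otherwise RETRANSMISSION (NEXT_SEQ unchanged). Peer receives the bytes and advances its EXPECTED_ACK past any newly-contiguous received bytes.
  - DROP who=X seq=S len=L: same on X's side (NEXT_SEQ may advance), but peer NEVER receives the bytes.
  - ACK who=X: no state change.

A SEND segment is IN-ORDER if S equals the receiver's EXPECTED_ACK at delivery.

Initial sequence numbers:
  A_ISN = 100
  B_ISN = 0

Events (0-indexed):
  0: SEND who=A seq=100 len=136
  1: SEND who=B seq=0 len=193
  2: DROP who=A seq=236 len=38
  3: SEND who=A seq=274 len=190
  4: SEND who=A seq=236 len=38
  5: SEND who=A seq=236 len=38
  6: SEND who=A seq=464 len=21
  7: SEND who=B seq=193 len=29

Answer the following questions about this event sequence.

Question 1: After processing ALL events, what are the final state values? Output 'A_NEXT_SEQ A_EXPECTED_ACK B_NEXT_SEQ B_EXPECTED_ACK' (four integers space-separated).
Answer: 485 222 222 485

Derivation:
After event 0: A_seq=236 A_ack=0 B_seq=0 B_ack=236
After event 1: A_seq=236 A_ack=193 B_seq=193 B_ack=236
After event 2: A_seq=274 A_ack=193 B_seq=193 B_ack=236
After event 3: A_seq=464 A_ack=193 B_seq=193 B_ack=236
After event 4: A_seq=464 A_ack=193 B_seq=193 B_ack=464
After event 5: A_seq=464 A_ack=193 B_seq=193 B_ack=464
After event 6: A_seq=485 A_ack=193 B_seq=193 B_ack=485
After event 7: A_seq=485 A_ack=222 B_seq=222 B_ack=485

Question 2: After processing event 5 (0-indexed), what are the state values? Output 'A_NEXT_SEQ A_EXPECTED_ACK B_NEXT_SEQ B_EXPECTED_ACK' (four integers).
After event 0: A_seq=236 A_ack=0 B_seq=0 B_ack=236
After event 1: A_seq=236 A_ack=193 B_seq=193 B_ack=236
After event 2: A_seq=274 A_ack=193 B_seq=193 B_ack=236
After event 3: A_seq=464 A_ack=193 B_seq=193 B_ack=236
After event 4: A_seq=464 A_ack=193 B_seq=193 B_ack=464
After event 5: A_seq=464 A_ack=193 B_seq=193 B_ack=464

464 193 193 464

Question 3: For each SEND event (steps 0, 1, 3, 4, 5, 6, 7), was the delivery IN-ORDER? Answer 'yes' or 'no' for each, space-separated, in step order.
Answer: yes yes no yes no yes yes

Derivation:
Step 0: SEND seq=100 -> in-order
Step 1: SEND seq=0 -> in-order
Step 3: SEND seq=274 -> out-of-order
Step 4: SEND seq=236 -> in-order
Step 5: SEND seq=236 -> out-of-order
Step 6: SEND seq=464 -> in-order
Step 7: SEND seq=193 -> in-order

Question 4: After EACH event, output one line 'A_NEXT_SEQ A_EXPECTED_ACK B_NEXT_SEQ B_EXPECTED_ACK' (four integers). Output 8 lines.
236 0 0 236
236 193 193 236
274 193 193 236
464 193 193 236
464 193 193 464
464 193 193 464
485 193 193 485
485 222 222 485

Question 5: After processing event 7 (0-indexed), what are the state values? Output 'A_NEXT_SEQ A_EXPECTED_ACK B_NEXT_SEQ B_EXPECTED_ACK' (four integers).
After event 0: A_seq=236 A_ack=0 B_seq=0 B_ack=236
After event 1: A_seq=236 A_ack=193 B_seq=193 B_ack=236
After event 2: A_seq=274 A_ack=193 B_seq=193 B_ack=236
After event 3: A_seq=464 A_ack=193 B_seq=193 B_ack=236
After event 4: A_seq=464 A_ack=193 B_seq=193 B_ack=464
After event 5: A_seq=464 A_ack=193 B_seq=193 B_ack=464
After event 6: A_seq=485 A_ack=193 B_seq=193 B_ack=485
After event 7: A_seq=485 A_ack=222 B_seq=222 B_ack=485

485 222 222 485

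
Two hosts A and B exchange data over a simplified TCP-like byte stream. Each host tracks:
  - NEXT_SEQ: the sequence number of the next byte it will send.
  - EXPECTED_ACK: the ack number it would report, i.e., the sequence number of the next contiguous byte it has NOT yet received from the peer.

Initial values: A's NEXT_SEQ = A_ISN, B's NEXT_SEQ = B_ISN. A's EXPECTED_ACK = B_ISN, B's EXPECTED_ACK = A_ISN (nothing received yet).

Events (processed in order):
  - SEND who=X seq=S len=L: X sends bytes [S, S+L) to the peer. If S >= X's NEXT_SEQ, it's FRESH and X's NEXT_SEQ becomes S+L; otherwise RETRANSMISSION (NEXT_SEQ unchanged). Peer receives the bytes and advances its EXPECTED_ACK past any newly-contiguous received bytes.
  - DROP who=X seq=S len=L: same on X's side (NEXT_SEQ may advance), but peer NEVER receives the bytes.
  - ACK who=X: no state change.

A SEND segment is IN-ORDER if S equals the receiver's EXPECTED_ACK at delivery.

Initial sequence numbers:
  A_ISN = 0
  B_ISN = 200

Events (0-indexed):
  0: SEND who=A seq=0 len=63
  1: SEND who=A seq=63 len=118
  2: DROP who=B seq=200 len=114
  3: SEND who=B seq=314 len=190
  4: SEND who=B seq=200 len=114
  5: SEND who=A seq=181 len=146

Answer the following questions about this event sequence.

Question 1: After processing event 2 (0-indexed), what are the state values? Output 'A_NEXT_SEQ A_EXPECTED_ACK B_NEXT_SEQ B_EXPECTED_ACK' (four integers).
After event 0: A_seq=63 A_ack=200 B_seq=200 B_ack=63
After event 1: A_seq=181 A_ack=200 B_seq=200 B_ack=181
After event 2: A_seq=181 A_ack=200 B_seq=314 B_ack=181

181 200 314 181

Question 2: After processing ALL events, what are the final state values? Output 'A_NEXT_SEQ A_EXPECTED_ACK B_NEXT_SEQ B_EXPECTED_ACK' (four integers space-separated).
Answer: 327 504 504 327

Derivation:
After event 0: A_seq=63 A_ack=200 B_seq=200 B_ack=63
After event 1: A_seq=181 A_ack=200 B_seq=200 B_ack=181
After event 2: A_seq=181 A_ack=200 B_seq=314 B_ack=181
After event 3: A_seq=181 A_ack=200 B_seq=504 B_ack=181
After event 4: A_seq=181 A_ack=504 B_seq=504 B_ack=181
After event 5: A_seq=327 A_ack=504 B_seq=504 B_ack=327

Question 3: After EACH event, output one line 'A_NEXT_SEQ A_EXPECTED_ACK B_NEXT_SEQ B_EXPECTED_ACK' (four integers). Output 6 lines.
63 200 200 63
181 200 200 181
181 200 314 181
181 200 504 181
181 504 504 181
327 504 504 327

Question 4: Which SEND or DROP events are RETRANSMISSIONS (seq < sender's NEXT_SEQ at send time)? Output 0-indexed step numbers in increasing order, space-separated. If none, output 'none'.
Answer: 4

Derivation:
Step 0: SEND seq=0 -> fresh
Step 1: SEND seq=63 -> fresh
Step 2: DROP seq=200 -> fresh
Step 3: SEND seq=314 -> fresh
Step 4: SEND seq=200 -> retransmit
Step 5: SEND seq=181 -> fresh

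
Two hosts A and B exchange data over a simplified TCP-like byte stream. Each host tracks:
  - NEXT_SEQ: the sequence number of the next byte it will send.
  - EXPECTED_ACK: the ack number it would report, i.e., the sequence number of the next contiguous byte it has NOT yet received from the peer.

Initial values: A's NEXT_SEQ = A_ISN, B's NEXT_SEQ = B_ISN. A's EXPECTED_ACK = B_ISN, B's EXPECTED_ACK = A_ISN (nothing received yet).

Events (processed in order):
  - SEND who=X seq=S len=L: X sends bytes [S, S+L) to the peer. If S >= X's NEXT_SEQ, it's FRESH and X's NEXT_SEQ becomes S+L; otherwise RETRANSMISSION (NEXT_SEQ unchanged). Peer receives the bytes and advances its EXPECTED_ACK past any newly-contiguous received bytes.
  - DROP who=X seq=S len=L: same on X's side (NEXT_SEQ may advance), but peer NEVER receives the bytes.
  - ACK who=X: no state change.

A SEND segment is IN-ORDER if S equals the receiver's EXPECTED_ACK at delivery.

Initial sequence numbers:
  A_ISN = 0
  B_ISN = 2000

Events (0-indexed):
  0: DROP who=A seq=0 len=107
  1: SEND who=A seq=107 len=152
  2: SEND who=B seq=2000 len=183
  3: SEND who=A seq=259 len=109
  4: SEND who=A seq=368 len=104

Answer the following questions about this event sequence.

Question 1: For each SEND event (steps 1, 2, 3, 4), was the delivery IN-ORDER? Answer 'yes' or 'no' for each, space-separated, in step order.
Step 1: SEND seq=107 -> out-of-order
Step 2: SEND seq=2000 -> in-order
Step 3: SEND seq=259 -> out-of-order
Step 4: SEND seq=368 -> out-of-order

Answer: no yes no no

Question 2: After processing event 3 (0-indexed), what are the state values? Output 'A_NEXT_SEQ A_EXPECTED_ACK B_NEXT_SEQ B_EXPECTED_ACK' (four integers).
After event 0: A_seq=107 A_ack=2000 B_seq=2000 B_ack=0
After event 1: A_seq=259 A_ack=2000 B_seq=2000 B_ack=0
After event 2: A_seq=259 A_ack=2183 B_seq=2183 B_ack=0
After event 3: A_seq=368 A_ack=2183 B_seq=2183 B_ack=0

368 2183 2183 0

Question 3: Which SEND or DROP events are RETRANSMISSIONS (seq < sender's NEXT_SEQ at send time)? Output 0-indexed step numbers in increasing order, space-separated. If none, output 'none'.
Answer: none

Derivation:
Step 0: DROP seq=0 -> fresh
Step 1: SEND seq=107 -> fresh
Step 2: SEND seq=2000 -> fresh
Step 3: SEND seq=259 -> fresh
Step 4: SEND seq=368 -> fresh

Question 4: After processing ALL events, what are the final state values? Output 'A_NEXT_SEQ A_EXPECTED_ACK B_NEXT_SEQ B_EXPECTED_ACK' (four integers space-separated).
After event 0: A_seq=107 A_ack=2000 B_seq=2000 B_ack=0
After event 1: A_seq=259 A_ack=2000 B_seq=2000 B_ack=0
After event 2: A_seq=259 A_ack=2183 B_seq=2183 B_ack=0
After event 3: A_seq=368 A_ack=2183 B_seq=2183 B_ack=0
After event 4: A_seq=472 A_ack=2183 B_seq=2183 B_ack=0

Answer: 472 2183 2183 0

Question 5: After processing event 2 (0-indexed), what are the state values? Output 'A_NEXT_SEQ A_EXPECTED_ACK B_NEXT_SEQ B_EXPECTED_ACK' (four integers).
After event 0: A_seq=107 A_ack=2000 B_seq=2000 B_ack=0
After event 1: A_seq=259 A_ack=2000 B_seq=2000 B_ack=0
After event 2: A_seq=259 A_ack=2183 B_seq=2183 B_ack=0

259 2183 2183 0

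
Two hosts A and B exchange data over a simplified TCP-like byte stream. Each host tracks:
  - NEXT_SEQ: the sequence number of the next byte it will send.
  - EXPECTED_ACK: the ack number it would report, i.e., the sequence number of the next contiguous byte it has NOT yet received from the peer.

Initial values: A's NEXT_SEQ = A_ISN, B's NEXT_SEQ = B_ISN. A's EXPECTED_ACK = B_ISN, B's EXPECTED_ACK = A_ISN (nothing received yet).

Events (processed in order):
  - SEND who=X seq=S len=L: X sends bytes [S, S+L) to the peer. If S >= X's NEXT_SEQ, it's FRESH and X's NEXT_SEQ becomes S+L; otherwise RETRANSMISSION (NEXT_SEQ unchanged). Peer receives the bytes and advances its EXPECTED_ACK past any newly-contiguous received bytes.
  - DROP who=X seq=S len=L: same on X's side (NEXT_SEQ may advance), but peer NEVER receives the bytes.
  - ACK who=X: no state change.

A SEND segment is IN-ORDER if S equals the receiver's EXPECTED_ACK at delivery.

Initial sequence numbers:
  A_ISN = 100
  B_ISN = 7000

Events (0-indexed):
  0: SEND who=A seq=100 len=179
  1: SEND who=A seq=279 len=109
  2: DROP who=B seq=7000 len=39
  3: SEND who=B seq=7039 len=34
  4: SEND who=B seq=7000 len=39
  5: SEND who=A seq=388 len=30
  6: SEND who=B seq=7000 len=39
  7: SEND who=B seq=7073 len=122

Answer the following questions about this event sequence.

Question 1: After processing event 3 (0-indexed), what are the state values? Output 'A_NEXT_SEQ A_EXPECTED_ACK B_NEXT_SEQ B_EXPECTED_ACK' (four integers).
After event 0: A_seq=279 A_ack=7000 B_seq=7000 B_ack=279
After event 1: A_seq=388 A_ack=7000 B_seq=7000 B_ack=388
After event 2: A_seq=388 A_ack=7000 B_seq=7039 B_ack=388
After event 3: A_seq=388 A_ack=7000 B_seq=7073 B_ack=388

388 7000 7073 388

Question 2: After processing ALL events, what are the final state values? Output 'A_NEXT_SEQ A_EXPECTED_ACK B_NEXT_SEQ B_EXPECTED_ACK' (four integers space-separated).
Answer: 418 7195 7195 418

Derivation:
After event 0: A_seq=279 A_ack=7000 B_seq=7000 B_ack=279
After event 1: A_seq=388 A_ack=7000 B_seq=7000 B_ack=388
After event 2: A_seq=388 A_ack=7000 B_seq=7039 B_ack=388
After event 3: A_seq=388 A_ack=7000 B_seq=7073 B_ack=388
After event 4: A_seq=388 A_ack=7073 B_seq=7073 B_ack=388
After event 5: A_seq=418 A_ack=7073 B_seq=7073 B_ack=418
After event 6: A_seq=418 A_ack=7073 B_seq=7073 B_ack=418
After event 7: A_seq=418 A_ack=7195 B_seq=7195 B_ack=418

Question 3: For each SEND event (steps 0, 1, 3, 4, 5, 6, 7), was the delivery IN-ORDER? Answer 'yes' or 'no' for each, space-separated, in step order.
Answer: yes yes no yes yes no yes

Derivation:
Step 0: SEND seq=100 -> in-order
Step 1: SEND seq=279 -> in-order
Step 3: SEND seq=7039 -> out-of-order
Step 4: SEND seq=7000 -> in-order
Step 5: SEND seq=388 -> in-order
Step 6: SEND seq=7000 -> out-of-order
Step 7: SEND seq=7073 -> in-order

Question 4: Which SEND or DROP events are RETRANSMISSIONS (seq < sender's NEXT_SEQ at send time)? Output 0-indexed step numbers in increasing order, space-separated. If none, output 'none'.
Answer: 4 6

Derivation:
Step 0: SEND seq=100 -> fresh
Step 1: SEND seq=279 -> fresh
Step 2: DROP seq=7000 -> fresh
Step 3: SEND seq=7039 -> fresh
Step 4: SEND seq=7000 -> retransmit
Step 5: SEND seq=388 -> fresh
Step 6: SEND seq=7000 -> retransmit
Step 7: SEND seq=7073 -> fresh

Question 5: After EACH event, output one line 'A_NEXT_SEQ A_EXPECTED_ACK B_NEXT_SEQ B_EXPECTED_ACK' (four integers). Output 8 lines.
279 7000 7000 279
388 7000 7000 388
388 7000 7039 388
388 7000 7073 388
388 7073 7073 388
418 7073 7073 418
418 7073 7073 418
418 7195 7195 418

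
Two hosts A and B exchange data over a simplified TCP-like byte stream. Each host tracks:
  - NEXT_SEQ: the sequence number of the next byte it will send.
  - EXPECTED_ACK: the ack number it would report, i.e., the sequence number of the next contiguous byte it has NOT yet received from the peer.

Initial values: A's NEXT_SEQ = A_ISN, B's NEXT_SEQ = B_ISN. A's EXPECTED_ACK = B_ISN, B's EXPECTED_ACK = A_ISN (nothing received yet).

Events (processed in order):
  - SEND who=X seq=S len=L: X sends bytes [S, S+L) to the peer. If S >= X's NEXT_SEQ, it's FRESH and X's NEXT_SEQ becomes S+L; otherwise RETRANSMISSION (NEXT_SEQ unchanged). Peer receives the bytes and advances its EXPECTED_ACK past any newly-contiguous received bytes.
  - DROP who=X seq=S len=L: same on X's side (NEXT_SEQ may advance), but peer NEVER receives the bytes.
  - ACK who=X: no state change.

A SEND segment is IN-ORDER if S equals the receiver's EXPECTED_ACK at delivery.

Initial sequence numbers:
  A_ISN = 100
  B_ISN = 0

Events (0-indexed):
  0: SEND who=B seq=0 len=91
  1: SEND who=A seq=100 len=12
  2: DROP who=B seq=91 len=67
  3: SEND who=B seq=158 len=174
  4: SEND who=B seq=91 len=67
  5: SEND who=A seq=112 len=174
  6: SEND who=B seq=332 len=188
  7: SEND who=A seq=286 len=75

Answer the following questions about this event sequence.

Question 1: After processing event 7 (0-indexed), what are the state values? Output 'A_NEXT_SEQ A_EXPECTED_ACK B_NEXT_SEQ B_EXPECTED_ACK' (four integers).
After event 0: A_seq=100 A_ack=91 B_seq=91 B_ack=100
After event 1: A_seq=112 A_ack=91 B_seq=91 B_ack=112
After event 2: A_seq=112 A_ack=91 B_seq=158 B_ack=112
After event 3: A_seq=112 A_ack=91 B_seq=332 B_ack=112
After event 4: A_seq=112 A_ack=332 B_seq=332 B_ack=112
After event 5: A_seq=286 A_ack=332 B_seq=332 B_ack=286
After event 6: A_seq=286 A_ack=520 B_seq=520 B_ack=286
After event 7: A_seq=361 A_ack=520 B_seq=520 B_ack=361

361 520 520 361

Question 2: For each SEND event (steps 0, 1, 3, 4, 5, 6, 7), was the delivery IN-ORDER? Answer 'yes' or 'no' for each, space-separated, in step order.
Step 0: SEND seq=0 -> in-order
Step 1: SEND seq=100 -> in-order
Step 3: SEND seq=158 -> out-of-order
Step 4: SEND seq=91 -> in-order
Step 5: SEND seq=112 -> in-order
Step 6: SEND seq=332 -> in-order
Step 7: SEND seq=286 -> in-order

Answer: yes yes no yes yes yes yes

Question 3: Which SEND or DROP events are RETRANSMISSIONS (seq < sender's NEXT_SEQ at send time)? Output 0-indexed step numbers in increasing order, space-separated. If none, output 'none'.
Answer: 4

Derivation:
Step 0: SEND seq=0 -> fresh
Step 1: SEND seq=100 -> fresh
Step 2: DROP seq=91 -> fresh
Step 3: SEND seq=158 -> fresh
Step 4: SEND seq=91 -> retransmit
Step 5: SEND seq=112 -> fresh
Step 6: SEND seq=332 -> fresh
Step 7: SEND seq=286 -> fresh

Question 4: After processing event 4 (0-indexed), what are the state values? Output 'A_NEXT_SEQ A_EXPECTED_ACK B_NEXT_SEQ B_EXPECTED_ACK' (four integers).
After event 0: A_seq=100 A_ack=91 B_seq=91 B_ack=100
After event 1: A_seq=112 A_ack=91 B_seq=91 B_ack=112
After event 2: A_seq=112 A_ack=91 B_seq=158 B_ack=112
After event 3: A_seq=112 A_ack=91 B_seq=332 B_ack=112
After event 4: A_seq=112 A_ack=332 B_seq=332 B_ack=112

112 332 332 112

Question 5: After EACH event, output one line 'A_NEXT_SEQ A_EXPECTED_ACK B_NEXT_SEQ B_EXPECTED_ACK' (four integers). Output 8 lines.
100 91 91 100
112 91 91 112
112 91 158 112
112 91 332 112
112 332 332 112
286 332 332 286
286 520 520 286
361 520 520 361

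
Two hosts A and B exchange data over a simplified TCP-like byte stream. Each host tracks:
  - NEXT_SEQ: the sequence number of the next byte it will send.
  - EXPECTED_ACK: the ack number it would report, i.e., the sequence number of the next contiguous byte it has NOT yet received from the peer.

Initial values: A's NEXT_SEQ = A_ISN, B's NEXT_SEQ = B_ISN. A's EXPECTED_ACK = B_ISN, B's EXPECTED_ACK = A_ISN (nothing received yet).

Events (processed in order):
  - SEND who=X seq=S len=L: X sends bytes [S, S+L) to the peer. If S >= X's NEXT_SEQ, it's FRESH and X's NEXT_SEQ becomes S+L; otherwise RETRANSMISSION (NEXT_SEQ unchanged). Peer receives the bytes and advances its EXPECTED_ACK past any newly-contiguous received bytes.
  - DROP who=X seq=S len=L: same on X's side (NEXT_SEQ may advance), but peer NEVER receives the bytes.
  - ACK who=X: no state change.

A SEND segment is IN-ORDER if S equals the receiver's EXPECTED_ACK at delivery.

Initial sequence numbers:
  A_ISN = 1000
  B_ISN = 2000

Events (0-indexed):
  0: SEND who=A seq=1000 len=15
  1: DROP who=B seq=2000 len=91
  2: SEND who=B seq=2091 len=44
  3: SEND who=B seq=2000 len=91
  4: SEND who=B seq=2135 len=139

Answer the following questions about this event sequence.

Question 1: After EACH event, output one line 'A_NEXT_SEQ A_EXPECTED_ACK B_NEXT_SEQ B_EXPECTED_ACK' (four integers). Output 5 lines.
1015 2000 2000 1015
1015 2000 2091 1015
1015 2000 2135 1015
1015 2135 2135 1015
1015 2274 2274 1015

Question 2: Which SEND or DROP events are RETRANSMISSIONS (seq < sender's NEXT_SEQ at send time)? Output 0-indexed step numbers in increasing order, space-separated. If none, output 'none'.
Step 0: SEND seq=1000 -> fresh
Step 1: DROP seq=2000 -> fresh
Step 2: SEND seq=2091 -> fresh
Step 3: SEND seq=2000 -> retransmit
Step 4: SEND seq=2135 -> fresh

Answer: 3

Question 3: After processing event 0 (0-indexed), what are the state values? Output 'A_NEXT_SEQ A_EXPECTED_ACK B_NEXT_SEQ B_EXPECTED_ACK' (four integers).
After event 0: A_seq=1015 A_ack=2000 B_seq=2000 B_ack=1015

1015 2000 2000 1015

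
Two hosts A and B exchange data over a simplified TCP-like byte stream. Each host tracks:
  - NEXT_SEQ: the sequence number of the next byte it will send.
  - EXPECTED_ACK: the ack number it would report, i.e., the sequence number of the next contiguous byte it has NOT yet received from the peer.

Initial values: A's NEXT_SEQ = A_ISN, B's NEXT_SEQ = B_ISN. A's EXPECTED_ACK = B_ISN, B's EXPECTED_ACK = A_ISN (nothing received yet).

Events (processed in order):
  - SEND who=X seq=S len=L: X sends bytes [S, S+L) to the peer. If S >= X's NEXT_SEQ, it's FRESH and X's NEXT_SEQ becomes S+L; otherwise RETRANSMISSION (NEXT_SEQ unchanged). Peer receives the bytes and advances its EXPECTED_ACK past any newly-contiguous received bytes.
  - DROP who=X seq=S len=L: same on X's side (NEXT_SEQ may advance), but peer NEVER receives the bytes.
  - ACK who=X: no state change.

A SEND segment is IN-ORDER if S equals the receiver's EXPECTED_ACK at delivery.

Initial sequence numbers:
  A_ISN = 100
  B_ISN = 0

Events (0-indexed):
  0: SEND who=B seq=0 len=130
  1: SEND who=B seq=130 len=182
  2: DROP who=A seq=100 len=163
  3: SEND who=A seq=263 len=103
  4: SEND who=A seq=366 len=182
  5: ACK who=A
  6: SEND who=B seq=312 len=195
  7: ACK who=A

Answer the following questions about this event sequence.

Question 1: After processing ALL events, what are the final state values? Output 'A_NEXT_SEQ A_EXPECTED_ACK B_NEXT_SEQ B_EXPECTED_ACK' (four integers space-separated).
Answer: 548 507 507 100

Derivation:
After event 0: A_seq=100 A_ack=130 B_seq=130 B_ack=100
After event 1: A_seq=100 A_ack=312 B_seq=312 B_ack=100
After event 2: A_seq=263 A_ack=312 B_seq=312 B_ack=100
After event 3: A_seq=366 A_ack=312 B_seq=312 B_ack=100
After event 4: A_seq=548 A_ack=312 B_seq=312 B_ack=100
After event 5: A_seq=548 A_ack=312 B_seq=312 B_ack=100
After event 6: A_seq=548 A_ack=507 B_seq=507 B_ack=100
After event 7: A_seq=548 A_ack=507 B_seq=507 B_ack=100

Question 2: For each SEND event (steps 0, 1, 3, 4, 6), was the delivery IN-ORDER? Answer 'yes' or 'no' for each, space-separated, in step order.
Answer: yes yes no no yes

Derivation:
Step 0: SEND seq=0 -> in-order
Step 1: SEND seq=130 -> in-order
Step 3: SEND seq=263 -> out-of-order
Step 4: SEND seq=366 -> out-of-order
Step 6: SEND seq=312 -> in-order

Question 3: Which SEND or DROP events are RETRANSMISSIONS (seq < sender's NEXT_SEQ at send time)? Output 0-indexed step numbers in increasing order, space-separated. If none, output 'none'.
Step 0: SEND seq=0 -> fresh
Step 1: SEND seq=130 -> fresh
Step 2: DROP seq=100 -> fresh
Step 3: SEND seq=263 -> fresh
Step 4: SEND seq=366 -> fresh
Step 6: SEND seq=312 -> fresh

Answer: none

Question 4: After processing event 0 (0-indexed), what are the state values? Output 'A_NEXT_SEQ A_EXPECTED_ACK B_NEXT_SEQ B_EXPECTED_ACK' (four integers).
After event 0: A_seq=100 A_ack=130 B_seq=130 B_ack=100

100 130 130 100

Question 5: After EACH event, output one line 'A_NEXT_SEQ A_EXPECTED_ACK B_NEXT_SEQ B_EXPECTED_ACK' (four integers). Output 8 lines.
100 130 130 100
100 312 312 100
263 312 312 100
366 312 312 100
548 312 312 100
548 312 312 100
548 507 507 100
548 507 507 100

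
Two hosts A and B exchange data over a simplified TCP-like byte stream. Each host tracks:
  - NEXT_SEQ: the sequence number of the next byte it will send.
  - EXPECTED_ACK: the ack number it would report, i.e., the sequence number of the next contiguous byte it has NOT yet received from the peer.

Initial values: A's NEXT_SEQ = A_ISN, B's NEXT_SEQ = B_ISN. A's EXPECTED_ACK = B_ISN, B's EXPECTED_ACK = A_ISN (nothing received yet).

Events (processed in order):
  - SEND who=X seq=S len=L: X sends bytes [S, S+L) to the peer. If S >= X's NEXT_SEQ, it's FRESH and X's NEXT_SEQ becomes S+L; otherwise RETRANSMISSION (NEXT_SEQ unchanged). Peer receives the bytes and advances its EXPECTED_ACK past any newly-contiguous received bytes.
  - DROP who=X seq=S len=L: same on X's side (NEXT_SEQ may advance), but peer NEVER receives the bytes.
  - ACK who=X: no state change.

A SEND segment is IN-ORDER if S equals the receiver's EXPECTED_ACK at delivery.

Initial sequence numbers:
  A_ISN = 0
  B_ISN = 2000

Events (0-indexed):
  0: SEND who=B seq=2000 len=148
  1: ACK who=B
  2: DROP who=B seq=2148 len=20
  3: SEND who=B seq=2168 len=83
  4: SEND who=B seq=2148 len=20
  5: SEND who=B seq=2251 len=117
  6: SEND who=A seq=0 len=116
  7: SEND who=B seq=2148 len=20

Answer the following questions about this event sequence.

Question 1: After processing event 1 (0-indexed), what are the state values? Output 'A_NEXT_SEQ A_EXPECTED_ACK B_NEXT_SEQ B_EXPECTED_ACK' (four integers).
After event 0: A_seq=0 A_ack=2148 B_seq=2148 B_ack=0
After event 1: A_seq=0 A_ack=2148 B_seq=2148 B_ack=0

0 2148 2148 0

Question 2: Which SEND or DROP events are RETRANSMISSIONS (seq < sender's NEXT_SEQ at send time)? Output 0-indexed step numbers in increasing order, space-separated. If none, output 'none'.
Step 0: SEND seq=2000 -> fresh
Step 2: DROP seq=2148 -> fresh
Step 3: SEND seq=2168 -> fresh
Step 4: SEND seq=2148 -> retransmit
Step 5: SEND seq=2251 -> fresh
Step 6: SEND seq=0 -> fresh
Step 7: SEND seq=2148 -> retransmit

Answer: 4 7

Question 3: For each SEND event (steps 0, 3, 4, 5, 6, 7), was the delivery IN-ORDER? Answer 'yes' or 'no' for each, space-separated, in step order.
Answer: yes no yes yes yes no

Derivation:
Step 0: SEND seq=2000 -> in-order
Step 3: SEND seq=2168 -> out-of-order
Step 4: SEND seq=2148 -> in-order
Step 5: SEND seq=2251 -> in-order
Step 6: SEND seq=0 -> in-order
Step 7: SEND seq=2148 -> out-of-order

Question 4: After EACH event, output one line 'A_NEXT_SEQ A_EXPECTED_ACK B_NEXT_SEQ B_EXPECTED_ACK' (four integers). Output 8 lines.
0 2148 2148 0
0 2148 2148 0
0 2148 2168 0
0 2148 2251 0
0 2251 2251 0
0 2368 2368 0
116 2368 2368 116
116 2368 2368 116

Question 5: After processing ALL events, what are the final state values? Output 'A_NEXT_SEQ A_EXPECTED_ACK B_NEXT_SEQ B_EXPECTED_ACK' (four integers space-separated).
After event 0: A_seq=0 A_ack=2148 B_seq=2148 B_ack=0
After event 1: A_seq=0 A_ack=2148 B_seq=2148 B_ack=0
After event 2: A_seq=0 A_ack=2148 B_seq=2168 B_ack=0
After event 3: A_seq=0 A_ack=2148 B_seq=2251 B_ack=0
After event 4: A_seq=0 A_ack=2251 B_seq=2251 B_ack=0
After event 5: A_seq=0 A_ack=2368 B_seq=2368 B_ack=0
After event 6: A_seq=116 A_ack=2368 B_seq=2368 B_ack=116
After event 7: A_seq=116 A_ack=2368 B_seq=2368 B_ack=116

Answer: 116 2368 2368 116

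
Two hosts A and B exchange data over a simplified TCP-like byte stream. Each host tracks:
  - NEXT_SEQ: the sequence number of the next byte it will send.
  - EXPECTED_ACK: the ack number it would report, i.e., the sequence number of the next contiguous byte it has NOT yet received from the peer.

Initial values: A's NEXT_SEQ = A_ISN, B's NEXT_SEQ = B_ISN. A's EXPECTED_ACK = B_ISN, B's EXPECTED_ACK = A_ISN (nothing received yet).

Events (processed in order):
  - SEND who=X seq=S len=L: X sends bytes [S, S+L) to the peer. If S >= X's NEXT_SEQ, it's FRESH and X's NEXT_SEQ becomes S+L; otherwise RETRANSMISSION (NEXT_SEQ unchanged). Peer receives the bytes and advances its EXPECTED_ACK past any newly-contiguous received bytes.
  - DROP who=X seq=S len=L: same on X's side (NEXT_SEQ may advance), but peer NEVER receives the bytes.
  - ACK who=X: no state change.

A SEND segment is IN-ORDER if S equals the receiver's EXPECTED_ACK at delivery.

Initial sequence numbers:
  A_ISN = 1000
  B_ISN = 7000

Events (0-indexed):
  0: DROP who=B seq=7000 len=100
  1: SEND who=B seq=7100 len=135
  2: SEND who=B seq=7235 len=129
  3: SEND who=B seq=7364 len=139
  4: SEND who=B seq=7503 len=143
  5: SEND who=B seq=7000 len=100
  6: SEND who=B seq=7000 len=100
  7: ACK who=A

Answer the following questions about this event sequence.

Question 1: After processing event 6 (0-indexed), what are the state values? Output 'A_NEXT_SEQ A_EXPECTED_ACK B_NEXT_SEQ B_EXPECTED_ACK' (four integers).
After event 0: A_seq=1000 A_ack=7000 B_seq=7100 B_ack=1000
After event 1: A_seq=1000 A_ack=7000 B_seq=7235 B_ack=1000
After event 2: A_seq=1000 A_ack=7000 B_seq=7364 B_ack=1000
After event 3: A_seq=1000 A_ack=7000 B_seq=7503 B_ack=1000
After event 4: A_seq=1000 A_ack=7000 B_seq=7646 B_ack=1000
After event 5: A_seq=1000 A_ack=7646 B_seq=7646 B_ack=1000
After event 6: A_seq=1000 A_ack=7646 B_seq=7646 B_ack=1000

1000 7646 7646 1000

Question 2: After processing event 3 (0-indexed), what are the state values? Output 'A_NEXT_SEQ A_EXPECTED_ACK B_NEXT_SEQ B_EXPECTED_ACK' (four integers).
After event 0: A_seq=1000 A_ack=7000 B_seq=7100 B_ack=1000
After event 1: A_seq=1000 A_ack=7000 B_seq=7235 B_ack=1000
After event 2: A_seq=1000 A_ack=7000 B_seq=7364 B_ack=1000
After event 3: A_seq=1000 A_ack=7000 B_seq=7503 B_ack=1000

1000 7000 7503 1000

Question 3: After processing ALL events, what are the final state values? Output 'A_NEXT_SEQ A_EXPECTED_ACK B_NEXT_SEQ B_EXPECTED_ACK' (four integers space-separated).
Answer: 1000 7646 7646 1000

Derivation:
After event 0: A_seq=1000 A_ack=7000 B_seq=7100 B_ack=1000
After event 1: A_seq=1000 A_ack=7000 B_seq=7235 B_ack=1000
After event 2: A_seq=1000 A_ack=7000 B_seq=7364 B_ack=1000
After event 3: A_seq=1000 A_ack=7000 B_seq=7503 B_ack=1000
After event 4: A_seq=1000 A_ack=7000 B_seq=7646 B_ack=1000
After event 5: A_seq=1000 A_ack=7646 B_seq=7646 B_ack=1000
After event 6: A_seq=1000 A_ack=7646 B_seq=7646 B_ack=1000
After event 7: A_seq=1000 A_ack=7646 B_seq=7646 B_ack=1000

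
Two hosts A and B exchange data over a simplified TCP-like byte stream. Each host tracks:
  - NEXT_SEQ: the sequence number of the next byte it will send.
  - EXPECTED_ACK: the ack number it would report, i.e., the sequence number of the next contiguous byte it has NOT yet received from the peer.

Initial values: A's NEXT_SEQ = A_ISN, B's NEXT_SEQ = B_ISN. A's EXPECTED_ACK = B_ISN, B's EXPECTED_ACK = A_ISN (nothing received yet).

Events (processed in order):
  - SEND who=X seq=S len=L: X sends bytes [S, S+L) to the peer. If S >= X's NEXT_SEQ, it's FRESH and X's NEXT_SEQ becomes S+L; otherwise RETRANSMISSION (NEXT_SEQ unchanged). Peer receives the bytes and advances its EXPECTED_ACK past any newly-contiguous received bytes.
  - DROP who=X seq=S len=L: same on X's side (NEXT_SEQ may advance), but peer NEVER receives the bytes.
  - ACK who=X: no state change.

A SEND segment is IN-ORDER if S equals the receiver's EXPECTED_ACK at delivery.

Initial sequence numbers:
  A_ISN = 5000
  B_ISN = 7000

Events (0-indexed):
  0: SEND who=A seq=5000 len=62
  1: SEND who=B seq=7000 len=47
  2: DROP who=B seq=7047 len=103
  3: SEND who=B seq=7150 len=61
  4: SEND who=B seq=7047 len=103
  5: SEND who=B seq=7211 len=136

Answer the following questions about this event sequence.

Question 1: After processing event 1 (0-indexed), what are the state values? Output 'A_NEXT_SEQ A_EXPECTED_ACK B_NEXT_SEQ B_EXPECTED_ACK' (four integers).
After event 0: A_seq=5062 A_ack=7000 B_seq=7000 B_ack=5062
After event 1: A_seq=5062 A_ack=7047 B_seq=7047 B_ack=5062

5062 7047 7047 5062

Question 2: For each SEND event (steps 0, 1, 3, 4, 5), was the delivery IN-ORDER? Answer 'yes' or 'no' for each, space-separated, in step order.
Answer: yes yes no yes yes

Derivation:
Step 0: SEND seq=5000 -> in-order
Step 1: SEND seq=7000 -> in-order
Step 3: SEND seq=7150 -> out-of-order
Step 4: SEND seq=7047 -> in-order
Step 5: SEND seq=7211 -> in-order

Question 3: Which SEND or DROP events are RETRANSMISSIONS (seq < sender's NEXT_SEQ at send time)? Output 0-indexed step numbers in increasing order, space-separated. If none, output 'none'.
Step 0: SEND seq=5000 -> fresh
Step 1: SEND seq=7000 -> fresh
Step 2: DROP seq=7047 -> fresh
Step 3: SEND seq=7150 -> fresh
Step 4: SEND seq=7047 -> retransmit
Step 5: SEND seq=7211 -> fresh

Answer: 4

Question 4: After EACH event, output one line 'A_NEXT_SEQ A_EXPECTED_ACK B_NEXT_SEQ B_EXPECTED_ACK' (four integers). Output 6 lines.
5062 7000 7000 5062
5062 7047 7047 5062
5062 7047 7150 5062
5062 7047 7211 5062
5062 7211 7211 5062
5062 7347 7347 5062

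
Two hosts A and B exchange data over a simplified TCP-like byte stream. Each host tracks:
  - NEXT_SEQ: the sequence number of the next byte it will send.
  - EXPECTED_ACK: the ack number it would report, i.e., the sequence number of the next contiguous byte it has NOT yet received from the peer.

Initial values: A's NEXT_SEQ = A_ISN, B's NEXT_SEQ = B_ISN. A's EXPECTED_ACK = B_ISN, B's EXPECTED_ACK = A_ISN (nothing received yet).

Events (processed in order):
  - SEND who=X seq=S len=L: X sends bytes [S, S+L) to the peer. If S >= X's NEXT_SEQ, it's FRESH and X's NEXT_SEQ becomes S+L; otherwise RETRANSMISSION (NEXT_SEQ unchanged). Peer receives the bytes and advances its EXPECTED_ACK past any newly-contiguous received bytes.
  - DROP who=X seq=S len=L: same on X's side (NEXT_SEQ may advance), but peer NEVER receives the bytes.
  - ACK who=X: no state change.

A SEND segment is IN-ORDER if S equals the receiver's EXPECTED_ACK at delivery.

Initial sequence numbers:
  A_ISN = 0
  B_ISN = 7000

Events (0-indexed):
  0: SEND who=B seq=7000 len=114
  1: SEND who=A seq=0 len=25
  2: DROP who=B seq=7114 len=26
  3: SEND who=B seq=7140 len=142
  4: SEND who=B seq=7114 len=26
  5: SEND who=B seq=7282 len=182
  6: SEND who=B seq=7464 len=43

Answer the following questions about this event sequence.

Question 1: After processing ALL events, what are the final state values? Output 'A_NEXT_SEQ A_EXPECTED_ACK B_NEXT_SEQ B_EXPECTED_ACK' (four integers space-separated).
Answer: 25 7507 7507 25

Derivation:
After event 0: A_seq=0 A_ack=7114 B_seq=7114 B_ack=0
After event 1: A_seq=25 A_ack=7114 B_seq=7114 B_ack=25
After event 2: A_seq=25 A_ack=7114 B_seq=7140 B_ack=25
After event 3: A_seq=25 A_ack=7114 B_seq=7282 B_ack=25
After event 4: A_seq=25 A_ack=7282 B_seq=7282 B_ack=25
After event 5: A_seq=25 A_ack=7464 B_seq=7464 B_ack=25
After event 6: A_seq=25 A_ack=7507 B_seq=7507 B_ack=25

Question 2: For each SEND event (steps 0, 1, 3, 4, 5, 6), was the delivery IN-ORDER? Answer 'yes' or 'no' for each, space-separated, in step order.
Step 0: SEND seq=7000 -> in-order
Step 1: SEND seq=0 -> in-order
Step 3: SEND seq=7140 -> out-of-order
Step 4: SEND seq=7114 -> in-order
Step 5: SEND seq=7282 -> in-order
Step 6: SEND seq=7464 -> in-order

Answer: yes yes no yes yes yes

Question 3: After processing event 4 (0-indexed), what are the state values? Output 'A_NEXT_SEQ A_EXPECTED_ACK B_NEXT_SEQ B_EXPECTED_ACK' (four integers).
After event 0: A_seq=0 A_ack=7114 B_seq=7114 B_ack=0
After event 1: A_seq=25 A_ack=7114 B_seq=7114 B_ack=25
After event 2: A_seq=25 A_ack=7114 B_seq=7140 B_ack=25
After event 3: A_seq=25 A_ack=7114 B_seq=7282 B_ack=25
After event 4: A_seq=25 A_ack=7282 B_seq=7282 B_ack=25

25 7282 7282 25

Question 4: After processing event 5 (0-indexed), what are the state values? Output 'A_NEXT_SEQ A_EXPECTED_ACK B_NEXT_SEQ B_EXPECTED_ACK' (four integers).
After event 0: A_seq=0 A_ack=7114 B_seq=7114 B_ack=0
After event 1: A_seq=25 A_ack=7114 B_seq=7114 B_ack=25
After event 2: A_seq=25 A_ack=7114 B_seq=7140 B_ack=25
After event 3: A_seq=25 A_ack=7114 B_seq=7282 B_ack=25
After event 4: A_seq=25 A_ack=7282 B_seq=7282 B_ack=25
After event 5: A_seq=25 A_ack=7464 B_seq=7464 B_ack=25

25 7464 7464 25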